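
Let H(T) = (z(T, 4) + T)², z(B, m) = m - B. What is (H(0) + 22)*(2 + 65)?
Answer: 2546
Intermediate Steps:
H(T) = 16 (H(T) = ((4 - T) + T)² = 4² = 16)
(H(0) + 22)*(2 + 65) = (16 + 22)*(2 + 65) = 38*67 = 2546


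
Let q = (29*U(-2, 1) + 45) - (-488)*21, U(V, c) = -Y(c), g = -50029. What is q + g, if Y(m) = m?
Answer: -39765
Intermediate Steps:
U(V, c) = -c
q = 10264 (q = (29*(-1*1) + 45) - (-488)*21 = (29*(-1) + 45) - 61*(-168) = (-29 + 45) + 10248 = 16 + 10248 = 10264)
q + g = 10264 - 50029 = -39765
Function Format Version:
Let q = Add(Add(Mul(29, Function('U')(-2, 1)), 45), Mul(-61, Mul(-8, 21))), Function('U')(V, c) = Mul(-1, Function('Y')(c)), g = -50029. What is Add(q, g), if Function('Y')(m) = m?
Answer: -39765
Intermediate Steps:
Function('U')(V, c) = Mul(-1, c)
q = 10264 (q = Add(Add(Mul(29, Mul(-1, 1)), 45), Mul(-61, Mul(-8, 21))) = Add(Add(Mul(29, -1), 45), Mul(-61, -168)) = Add(Add(-29, 45), 10248) = Add(16, 10248) = 10264)
Add(q, g) = Add(10264, -50029) = -39765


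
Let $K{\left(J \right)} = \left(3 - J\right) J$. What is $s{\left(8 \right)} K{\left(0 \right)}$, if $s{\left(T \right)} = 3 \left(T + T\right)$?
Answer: $0$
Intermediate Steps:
$s{\left(T \right)} = 6 T$ ($s{\left(T \right)} = 3 \cdot 2 T = 6 T$)
$K{\left(J \right)} = J \left(3 - J\right)$
$s{\left(8 \right)} K{\left(0 \right)} = 6 \cdot 8 \cdot 0 \left(3 - 0\right) = 48 \cdot 0 \left(3 + 0\right) = 48 \cdot 0 \cdot 3 = 48 \cdot 0 = 0$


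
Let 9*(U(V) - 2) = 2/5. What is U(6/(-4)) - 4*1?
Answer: -88/45 ≈ -1.9556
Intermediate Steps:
U(V) = 92/45 (U(V) = 2 + (2/5)/9 = 2 + (2*(1/5))/9 = 2 + (1/9)*(2/5) = 2 + 2/45 = 92/45)
U(6/(-4)) - 4*1 = 92/45 - 4*1 = 92/45 - 4 = -88/45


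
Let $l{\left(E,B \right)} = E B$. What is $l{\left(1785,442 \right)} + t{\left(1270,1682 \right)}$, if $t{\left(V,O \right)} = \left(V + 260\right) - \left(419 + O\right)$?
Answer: $788399$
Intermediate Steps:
$t{\left(V,O \right)} = -159 + V - O$ ($t{\left(V,O \right)} = \left(260 + V\right) - \left(419 + O\right) = -159 + V - O$)
$l{\left(E,B \right)} = B E$
$l{\left(1785,442 \right)} + t{\left(1270,1682 \right)} = 442 \cdot 1785 - 571 = 788970 - 571 = 788399$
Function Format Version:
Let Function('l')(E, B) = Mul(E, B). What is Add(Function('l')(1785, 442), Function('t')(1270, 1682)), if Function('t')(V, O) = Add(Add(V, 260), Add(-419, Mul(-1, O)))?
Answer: 788399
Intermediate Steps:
Function('t')(V, O) = Add(-159, V, Mul(-1, O)) (Function('t')(V, O) = Add(Add(260, V), Add(-419, Mul(-1, O))) = Add(-159, V, Mul(-1, O)))
Function('l')(E, B) = Mul(B, E)
Add(Function('l')(1785, 442), Function('t')(1270, 1682)) = Add(Mul(442, 1785), Add(-159, 1270, Mul(-1, 1682))) = Add(788970, Add(-159, 1270, -1682)) = Add(788970, -571) = 788399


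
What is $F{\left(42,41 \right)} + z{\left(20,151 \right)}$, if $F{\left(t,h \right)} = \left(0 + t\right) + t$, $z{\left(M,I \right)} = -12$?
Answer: $72$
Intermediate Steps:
$F{\left(t,h \right)} = 2 t$ ($F{\left(t,h \right)} = t + t = 2 t$)
$F{\left(42,41 \right)} + z{\left(20,151 \right)} = 2 \cdot 42 - 12 = 84 - 12 = 72$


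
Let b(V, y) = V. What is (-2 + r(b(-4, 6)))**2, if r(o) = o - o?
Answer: 4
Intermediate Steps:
r(o) = 0
(-2 + r(b(-4, 6)))**2 = (-2 + 0)**2 = (-2)**2 = 4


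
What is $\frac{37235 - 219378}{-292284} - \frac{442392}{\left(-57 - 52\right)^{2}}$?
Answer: $- \frac{127140062345}{3472626204} \approx -36.612$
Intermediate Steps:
$\frac{37235 - 219378}{-292284} - \frac{442392}{\left(-57 - 52\right)^{2}} = \left(37235 - 219378\right) \left(- \frac{1}{292284}\right) - \frac{442392}{\left(-109\right)^{2}} = \left(-182143\right) \left(- \frac{1}{292284}\right) - \frac{442392}{11881} = \frac{182143}{292284} - \frac{442392}{11881} = - \frac{127140062345}{3472626204}$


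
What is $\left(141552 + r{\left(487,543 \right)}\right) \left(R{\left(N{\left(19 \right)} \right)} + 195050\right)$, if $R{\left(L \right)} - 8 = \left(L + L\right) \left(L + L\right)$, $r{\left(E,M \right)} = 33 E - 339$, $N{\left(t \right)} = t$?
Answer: $30906620568$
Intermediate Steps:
$r{\left(E,M \right)} = -339 + 33 E$ ($r{\left(E,M \right)} = 33 E - 339 = -339 + 33 E$)
$R{\left(L \right)} = 8 + 4 L^{2}$ ($R{\left(L \right)} = 8 + \left(L + L\right) \left(L + L\right) = 8 + 2 L 2 L = 8 + 4 L^{2}$)
$\left(141552 + r{\left(487,543 \right)}\right) \left(R{\left(N{\left(19 \right)} \right)} + 195050\right) = \left(141552 + \left(-339 + 33 \cdot 487\right)\right) \left(\left(8 + 4 \cdot 19^{2}\right) + 195050\right) = \left(141552 + \left(-339 + 16071\right)\right) \left(\left(8 + 4 \cdot 361\right) + 195050\right) = \left(141552 + 15732\right) \left(\left(8 + 1444\right) + 195050\right) = 157284 \left(1452 + 195050\right) = 157284 \cdot 196502 = 30906620568$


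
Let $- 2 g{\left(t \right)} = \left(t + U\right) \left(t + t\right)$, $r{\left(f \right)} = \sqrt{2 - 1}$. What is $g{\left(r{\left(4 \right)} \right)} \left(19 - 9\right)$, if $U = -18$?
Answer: $170$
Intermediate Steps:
$r{\left(f \right)} = 1$ ($r{\left(f \right)} = \sqrt{1} = 1$)
$g{\left(t \right)} = - t \left(-18 + t\right)$ ($g{\left(t \right)} = - \frac{\left(t - 18\right) \left(t + t\right)}{2} = - \frac{\left(-18 + t\right) 2 t}{2} = - \frac{2 t \left(-18 + t\right)}{2} = - t \left(-18 + t\right)$)
$g{\left(r{\left(4 \right)} \right)} \left(19 - 9\right) = 1 \left(18 - 1\right) \left(19 - 9\right) = 1 \cdot 17 \cdot 10 = 17 \cdot 10 = 170$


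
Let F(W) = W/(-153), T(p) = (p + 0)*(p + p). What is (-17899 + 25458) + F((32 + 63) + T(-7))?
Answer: 1156334/153 ≈ 7557.7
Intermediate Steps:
T(p) = 2*p² (T(p) = p*(2*p) = 2*p²)
F(W) = -W/153 (F(W) = W*(-1/153) = -W/153)
(-17899 + 25458) + F((32 + 63) + T(-7)) = (-17899 + 25458) - ((32 + 63) + 2*(-7)²)/153 = 7559 - (95 + 2*49)/153 = 7559 - (95 + 98)/153 = 7559 - 1/153*193 = 7559 - 193/153 = 1156334/153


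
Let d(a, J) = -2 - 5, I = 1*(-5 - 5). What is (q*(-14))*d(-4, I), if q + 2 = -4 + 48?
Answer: 4116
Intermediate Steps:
I = -10 (I = 1*(-10) = -10)
q = 42 (q = -2 + (-4 + 48) = -2 + 44 = 42)
d(a, J) = -7
(q*(-14))*d(-4, I) = (42*(-14))*(-7) = -588*(-7) = 4116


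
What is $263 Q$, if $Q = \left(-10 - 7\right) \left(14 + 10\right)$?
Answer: $-107304$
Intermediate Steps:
$Q = -408$ ($Q = \left(-17\right) 24 = -408$)
$263 Q = 263 \left(-408\right) = -107304$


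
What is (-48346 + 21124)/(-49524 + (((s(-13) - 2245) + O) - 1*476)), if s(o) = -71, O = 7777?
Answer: 27222/44539 ≈ 0.61119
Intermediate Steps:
(-48346 + 21124)/(-49524 + (((s(-13) - 2245) + O) - 1*476)) = (-48346 + 21124)/(-49524 + (((-71 - 2245) + 7777) - 1*476)) = -27222/(-49524 + ((-2316 + 7777) - 476)) = -27222/(-49524 + (5461 - 476)) = -27222/(-49524 + 4985) = -27222/(-44539) = -27222*(-1/44539) = 27222/44539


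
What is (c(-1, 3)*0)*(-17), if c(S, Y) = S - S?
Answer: 0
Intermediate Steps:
c(S, Y) = 0
(c(-1, 3)*0)*(-17) = (0*0)*(-17) = 0*(-17) = 0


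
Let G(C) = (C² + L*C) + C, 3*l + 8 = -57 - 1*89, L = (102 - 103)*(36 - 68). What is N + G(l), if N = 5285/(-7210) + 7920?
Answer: 16427141/1854 ≈ 8860.4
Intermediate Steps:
L = 32 (L = -1*(-32) = 32)
l = -154/3 (l = -8/3 + (-57 - 1*89)/3 = -8/3 + (-57 - 89)/3 = -8/3 + (⅓)*(-146) = -8/3 - 146/3 = -154/3 ≈ -51.333)
G(C) = C² + 33*C (G(C) = (C² + 32*C) + C = C² + 33*C)
N = 1631369/206 (N = 5285*(-1/7210) + 7920 = -151/206 + 7920 = 1631369/206 ≈ 7919.3)
N + G(l) = 1631369/206 - 154*(33 - 154/3)/3 = 1631369/206 - 154/3*(-55/3) = 1631369/206 + 8470/9 = 16427141/1854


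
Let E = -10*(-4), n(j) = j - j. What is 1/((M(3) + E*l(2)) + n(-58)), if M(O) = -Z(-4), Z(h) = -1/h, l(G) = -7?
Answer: -4/1121 ≈ -0.0035682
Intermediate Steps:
n(j) = 0
E = 40
M(O) = -¼ (M(O) = -(-1)/(-4) = -(-1)*(-1)/4 = -1*¼ = -¼)
1/((M(3) + E*l(2)) + n(-58)) = 1/((-¼ + 40*(-7)) + 0) = 1/((-¼ - 280) + 0) = 1/(-1121/4 + 0) = 1/(-1121/4) = -4/1121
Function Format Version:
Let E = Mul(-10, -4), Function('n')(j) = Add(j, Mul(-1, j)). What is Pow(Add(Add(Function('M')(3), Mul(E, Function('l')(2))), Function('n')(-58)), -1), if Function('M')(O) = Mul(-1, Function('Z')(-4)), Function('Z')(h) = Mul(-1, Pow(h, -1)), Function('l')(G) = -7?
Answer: Rational(-4, 1121) ≈ -0.0035682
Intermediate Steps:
Function('n')(j) = 0
E = 40
Function('M')(O) = Rational(-1, 4) (Function('M')(O) = Mul(-1, Mul(-1, Pow(-4, -1))) = Mul(-1, Mul(-1, Rational(-1, 4))) = Mul(-1, Rational(1, 4)) = Rational(-1, 4))
Pow(Add(Add(Function('M')(3), Mul(E, Function('l')(2))), Function('n')(-58)), -1) = Pow(Add(Add(Rational(-1, 4), Mul(40, -7)), 0), -1) = Pow(Add(Add(Rational(-1, 4), -280), 0), -1) = Pow(Add(Rational(-1121, 4), 0), -1) = Pow(Rational(-1121, 4), -1) = Rational(-4, 1121)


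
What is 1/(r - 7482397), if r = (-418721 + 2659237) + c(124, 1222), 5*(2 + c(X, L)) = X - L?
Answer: -5/26210513 ≈ -1.9076e-7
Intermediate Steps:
c(X, L) = -2 - L/5 + X/5 (c(X, L) = -2 + (X - L)/5 = -2 + (-L/5 + X/5) = -2 - L/5 + X/5)
r = 11201472/5 (r = (-418721 + 2659237) + (-2 - 1/5*1222 + (1/5)*124) = 2240516 + (-2 - 1222/5 + 124/5) = 2240516 - 1108/5 = 11201472/5 ≈ 2.2403e+6)
1/(r - 7482397) = 1/(11201472/5 - 7482397) = 1/(-26210513/5) = -5/26210513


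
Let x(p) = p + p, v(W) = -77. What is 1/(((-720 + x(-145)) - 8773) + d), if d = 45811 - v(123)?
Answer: 1/36105 ≈ 2.7697e-5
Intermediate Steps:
x(p) = 2*p
d = 45888 (d = 45811 - 1*(-77) = 45811 + 77 = 45888)
1/(((-720 + x(-145)) - 8773) + d) = 1/(((-720 + 2*(-145)) - 8773) + 45888) = 1/(((-720 - 290) - 8773) + 45888) = 1/((-1010 - 8773) + 45888) = 1/(-9783 + 45888) = 1/36105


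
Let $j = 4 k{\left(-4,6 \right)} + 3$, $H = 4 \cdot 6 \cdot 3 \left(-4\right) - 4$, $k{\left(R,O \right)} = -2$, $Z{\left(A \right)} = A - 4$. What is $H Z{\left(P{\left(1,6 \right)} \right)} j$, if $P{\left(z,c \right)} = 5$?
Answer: $1460$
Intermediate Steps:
$Z{\left(A \right)} = -4 + A$
$H = -292$ ($H = 4 \cdot 18 \left(-4\right) - 4 = 4 \left(-72\right) - 4 = -288 - 4 = -292$)
$j = -5$ ($j = 4 \left(-2\right) + 3 = -8 + 3 = -5$)
$H Z{\left(P{\left(1,6 \right)} \right)} j = - 292 \left(-4 + 5\right) \left(-5\right) = \left(-292\right) 1 \left(-5\right) = \left(-292\right) \left(-5\right) = 1460$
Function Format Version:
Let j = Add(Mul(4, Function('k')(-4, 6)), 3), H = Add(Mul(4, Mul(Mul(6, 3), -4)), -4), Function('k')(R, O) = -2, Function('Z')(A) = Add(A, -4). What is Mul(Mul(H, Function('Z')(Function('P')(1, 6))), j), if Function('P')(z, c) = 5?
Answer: 1460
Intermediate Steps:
Function('Z')(A) = Add(-4, A)
H = -292 (H = Add(Mul(4, Mul(18, -4)), -4) = Add(Mul(4, -72), -4) = Add(-288, -4) = -292)
j = -5 (j = Add(Mul(4, -2), 3) = Add(-8, 3) = -5)
Mul(Mul(H, Function('Z')(Function('P')(1, 6))), j) = Mul(Mul(-292, Add(-4, 5)), -5) = Mul(Mul(-292, 1), -5) = Mul(-292, -5) = 1460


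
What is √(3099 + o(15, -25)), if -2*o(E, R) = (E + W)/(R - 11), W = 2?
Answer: √446290/12 ≈ 55.671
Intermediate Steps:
o(E, R) = -(2 + E)/(2*(-11 + R)) (o(E, R) = -(E + 2)/(2*(R - 11)) = -(2 + E)/(2*(-11 + R)))
√(3099 + o(15, -25)) = √(3099 + (-2 - 1*15)/(2*(-11 - 25))) = √(3099 + (½)*(-2 - 15)/(-36)) = √(3099 + (½)*(-1/36)*(-17)) = √(3099 + 17/72) = √(223145/72) = √446290/12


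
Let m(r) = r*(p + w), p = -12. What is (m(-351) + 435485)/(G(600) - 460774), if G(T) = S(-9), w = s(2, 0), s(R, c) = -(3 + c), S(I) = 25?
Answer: -440750/460749 ≈ -0.95659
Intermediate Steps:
s(R, c) = -3 - c
w = -3 (w = -3 - 1*0 = -3 + 0 = -3)
m(r) = -15*r (m(r) = r*(-12 - 3) = r*(-15) = -15*r)
G(T) = 25
(m(-351) + 435485)/(G(600) - 460774) = (-15*(-351) + 435485)/(25 - 460774) = (5265 + 435485)/(-460749) = 440750*(-1/460749) = -440750/460749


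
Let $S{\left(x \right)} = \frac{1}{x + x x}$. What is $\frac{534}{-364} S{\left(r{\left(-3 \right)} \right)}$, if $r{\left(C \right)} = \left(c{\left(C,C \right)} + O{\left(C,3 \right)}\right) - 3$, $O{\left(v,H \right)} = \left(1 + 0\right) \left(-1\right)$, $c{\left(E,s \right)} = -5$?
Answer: $- \frac{89}{4368} \approx -0.020375$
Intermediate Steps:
$O{\left(v,H \right)} = -1$ ($O{\left(v,H \right)} = 1 \left(-1\right) = -1$)
$r{\left(C \right)} = -9$ ($r{\left(C \right)} = \left(-5 - 1\right) - 3 = -6 - 3 = -9$)
$S{\left(x \right)} = \frac{1}{x + x^{2}}$
$\frac{534}{-364} S{\left(r{\left(-3 \right)} \right)} = \frac{534}{-364} \frac{1}{\left(-9\right) \left(1 - 9\right)} = 534 \left(- \frac{1}{364}\right) \left(- \frac{1}{9 \left(-8\right)}\right) = - \frac{267 \left(\left(- \frac{1}{9}\right) \left(- \frac{1}{8}\right)\right)}{182} = \left(- \frac{267}{182}\right) \frac{1}{72} = - \frac{89}{4368}$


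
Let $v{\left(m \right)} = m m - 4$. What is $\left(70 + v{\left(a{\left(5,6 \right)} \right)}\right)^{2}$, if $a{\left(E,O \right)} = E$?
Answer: $8281$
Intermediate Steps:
$v{\left(m \right)} = -4 + m^{2}$ ($v{\left(m \right)} = m^{2} - 4 = -4 + m^{2}$)
$\left(70 + v{\left(a{\left(5,6 \right)} \right)}\right)^{2} = \left(70 - \left(4 - 5^{2}\right)\right)^{2} = \left(70 + \left(-4 + 25\right)\right)^{2} = \left(70 + 21\right)^{2} = 91^{2} = 8281$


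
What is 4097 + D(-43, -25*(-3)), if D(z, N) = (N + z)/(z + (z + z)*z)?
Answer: 14974567/3655 ≈ 4097.0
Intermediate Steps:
D(z, N) = (N + z)/(z + 2*z**2) (D(z, N) = (N + z)/(z + (2*z)*z) = (N + z)/(z + 2*z**2))
4097 + D(-43, -25*(-3)) = 4097 + (-25*(-3) - 43)/((-43)*(1 + 2*(-43))) = 4097 - (75 - 43)/(43*(1 - 86)) = 4097 - 1/43*32/(-85) = 4097 - 1/43*(-1/85)*32 = 4097 + 32/3655 = 14974567/3655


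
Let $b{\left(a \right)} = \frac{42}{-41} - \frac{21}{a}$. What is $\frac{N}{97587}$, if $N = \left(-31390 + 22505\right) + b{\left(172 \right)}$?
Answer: $- \frac{62665105}{688183524} \approx -0.091059$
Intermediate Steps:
$b{\left(a \right)} = - \frac{42}{41} - \frac{21}{a}$ ($b{\left(a \right)} = 42 \left(- \frac{1}{41}\right) - \frac{21}{a} = - \frac{42}{41} - \frac{21}{a}$)
$N = - \frac{62665105}{7052}$ ($N = \left(-31390 + 22505\right) - \left(\frac{42}{41} + \frac{21}{172}\right) = -8885 - \frac{8085}{7052} = - \frac{62665105}{7052} \approx -8886.1$)
$\frac{N}{97587} = - \frac{62665105}{7052 \cdot 97587} = \left(- \frac{62665105}{7052}\right) \frac{1}{97587} = - \frac{62665105}{688183524}$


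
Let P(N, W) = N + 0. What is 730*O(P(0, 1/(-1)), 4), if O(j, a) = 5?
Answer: 3650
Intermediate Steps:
P(N, W) = N
730*O(P(0, 1/(-1)), 4) = 730*5 = 3650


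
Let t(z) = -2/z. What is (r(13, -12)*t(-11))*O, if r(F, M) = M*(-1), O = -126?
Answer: -3024/11 ≈ -274.91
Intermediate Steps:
r(F, M) = -M
(r(13, -12)*t(-11))*O = ((-1*(-12))*(-2/(-11)))*(-126) = (12*(-2*(-1/11)))*(-126) = (12*(2/11))*(-126) = (24/11)*(-126) = -3024/11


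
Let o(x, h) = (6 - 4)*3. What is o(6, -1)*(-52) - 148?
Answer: -460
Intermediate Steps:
o(x, h) = 6 (o(x, h) = 2*3 = 6)
o(6, -1)*(-52) - 148 = 6*(-52) - 148 = -312 - 148 = -460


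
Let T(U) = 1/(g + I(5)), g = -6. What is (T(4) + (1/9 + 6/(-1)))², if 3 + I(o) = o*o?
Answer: 703921/20736 ≈ 33.947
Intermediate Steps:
I(o) = -3 + o² (I(o) = -3 + o*o = -3 + o²)
T(U) = 1/16 (T(U) = 1/(-6 + (-3 + 5²)) = 1/(-6 + (-3 + 25)) = 1/(-6 + 22) = 1/16)
(T(4) + (1/9 + 6/(-1)))² = (1/16 + (1/9 + 6/(-1)))² = (1/16 + (1*(⅑) + 6*(-1)))² = (1/16 + (⅑ - 6))² = (1/16 - 53/9)² = (-839/144)² = 703921/20736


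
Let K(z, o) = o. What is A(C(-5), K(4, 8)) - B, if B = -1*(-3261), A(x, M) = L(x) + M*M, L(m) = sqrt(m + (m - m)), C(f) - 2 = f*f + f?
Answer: -3197 + sqrt(22) ≈ -3192.3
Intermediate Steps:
C(f) = 2 + f + f**2 (C(f) = 2 + (f*f + f) = 2 + (f**2 + f) = 2 + (f + f**2) = 2 + f + f**2)
L(m) = sqrt(m) (L(m) = sqrt(m + 0) = sqrt(m))
A(x, M) = M**2 + sqrt(x) (A(x, M) = sqrt(x) + M*M = sqrt(x) + M**2 = M**2 + sqrt(x))
B = 3261
A(C(-5), K(4, 8)) - B = (8**2 + sqrt(2 - 5 + (-5)**2)) - 1*3261 = (64 + sqrt(2 - 5 + 25)) - 3261 = (64 + sqrt(22)) - 3261 = -3197 + sqrt(22)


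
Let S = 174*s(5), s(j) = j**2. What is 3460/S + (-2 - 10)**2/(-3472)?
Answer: 71167/94395 ≈ 0.75393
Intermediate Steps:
S = 4350 (S = 174*5**2 = 174*25 = 4350)
3460/S + (-2 - 10)**2/(-3472) = 3460/4350 + (-2 - 10)**2/(-3472) = 3460*(1/4350) + (-12)**2*(-1/3472) = 346/435 + 144*(-1/3472) = 346/435 - 9/217 = 71167/94395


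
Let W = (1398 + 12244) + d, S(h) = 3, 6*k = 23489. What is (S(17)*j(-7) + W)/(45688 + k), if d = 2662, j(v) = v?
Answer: 97698/297617 ≈ 0.32827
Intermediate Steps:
k = 23489/6 (k = (⅙)*23489 = 23489/6 ≈ 3914.8)
W = 16304 (W = (1398 + 12244) + 2662 = 13642 + 2662 = 16304)
(S(17)*j(-7) + W)/(45688 + k) = (3*(-7) + 16304)/(45688 + 23489/6) = (-21 + 16304)/(297617/6) = 16283*(6/297617) = 97698/297617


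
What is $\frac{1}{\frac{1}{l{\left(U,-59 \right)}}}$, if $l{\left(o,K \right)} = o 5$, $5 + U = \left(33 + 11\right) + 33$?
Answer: $360$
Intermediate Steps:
$U = 72$ ($U = -5 + \left(\left(33 + 11\right) + 33\right) = -5 + \left(44 + 33\right) = -5 + 77 = 72$)
$l{\left(o,K \right)} = 5 o$
$\frac{1}{\frac{1}{l{\left(U,-59 \right)}}} = \frac{1}{\frac{1}{5 \cdot 72}} = \frac{1}{\frac{1}{360}} = 360$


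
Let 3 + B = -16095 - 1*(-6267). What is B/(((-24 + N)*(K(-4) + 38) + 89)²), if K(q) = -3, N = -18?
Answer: -9831/1907161 ≈ -0.0051548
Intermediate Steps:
B = -9831 (B = -3 + (-16095 - 1*(-6267)) = -3 + (-16095 + 6267) = -3 - 9828 = -9831)
B/(((-24 + N)*(K(-4) + 38) + 89)²) = -9831/((-24 - 18)*(-3 + 38) + 89)² = -9831/(-42*35 + 89)² = -9831/(-1470 + 89)² = -9831/((-1381)²) = -9831/1907161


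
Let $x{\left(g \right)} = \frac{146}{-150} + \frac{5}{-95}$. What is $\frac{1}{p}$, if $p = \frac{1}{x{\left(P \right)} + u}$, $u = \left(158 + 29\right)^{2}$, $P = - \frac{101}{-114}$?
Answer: $\frac{49829363}{1425} \approx 34968.0$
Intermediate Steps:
$P = \frac{101}{114}$ ($P = \left(-101\right) \left(- \frac{1}{114}\right) = \frac{101}{114} \approx 0.88597$)
$x{\left(g \right)} = - \frac{1462}{1425}$ ($x{\left(g \right)} = 146 \left(- \frac{1}{150}\right) + 5 \left(- \frac{1}{95}\right) = - \frac{73}{75} - \frac{1}{19} = - \frac{1462}{1425}$)
$u = 34969$ ($u = 187^{2} = 34969$)
$p = \frac{1425}{49829363}$ ($p = \frac{1}{- \frac{1462}{1425} + 34969} = \frac{1}{\frac{49829363}{1425}} = \frac{1425}{49829363} \approx 2.8598 \cdot 10^{-5}$)
$\frac{1}{p} = \frac{1}{\frac{1425}{49829363}} = \frac{49829363}{1425}$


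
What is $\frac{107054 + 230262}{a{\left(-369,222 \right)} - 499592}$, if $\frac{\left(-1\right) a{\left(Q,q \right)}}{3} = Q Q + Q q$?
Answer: $- \frac{337316}{662321} \approx -0.50929$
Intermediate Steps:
$a{\left(Q,q \right)} = - 3 Q^{2} - 3 Q q$ ($a{\left(Q,q \right)} = - 3 \left(Q Q + Q q\right) = - 3 \left(Q^{2} + Q q\right) = - 3 Q^{2} - 3 Q q$)
$\frac{107054 + 230262}{a{\left(-369,222 \right)} - 499592} = \frac{107054 + 230262}{\left(-3\right) \left(-369\right) \left(-369 + 222\right) - 499592} = \frac{337316}{\left(-3\right) \left(-369\right) \left(-147\right) - 499592} = \frac{337316}{-162729 - 499592} = \frac{337316}{-662321} = 337316 \left(- \frac{1}{662321}\right) = - \frac{337316}{662321}$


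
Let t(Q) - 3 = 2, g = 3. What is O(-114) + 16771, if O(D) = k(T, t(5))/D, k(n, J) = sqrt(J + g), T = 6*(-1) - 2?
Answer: 16771 - sqrt(2)/57 ≈ 16771.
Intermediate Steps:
T = -8 (T = -6 - 2 = -8)
t(Q) = 5 (t(Q) = 3 + 2 = 5)
k(n, J) = sqrt(3 + J) (k(n, J) = sqrt(J + 3) = sqrt(3 + J))
O(D) = 2*sqrt(2)/D (O(D) = sqrt(3 + 5)/D = sqrt(8)/D = (2*sqrt(2))/D = 2*sqrt(2)/D)
O(-114) + 16771 = 2*sqrt(2)/(-114) + 16771 = 2*sqrt(2)*(-1/114) + 16771 = -sqrt(2)/57 + 16771 = 16771 - sqrt(2)/57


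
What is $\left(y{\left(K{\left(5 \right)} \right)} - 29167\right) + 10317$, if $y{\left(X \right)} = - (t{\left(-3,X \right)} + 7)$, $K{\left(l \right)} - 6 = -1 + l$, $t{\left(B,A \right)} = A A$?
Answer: $-18957$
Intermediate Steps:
$t{\left(B,A \right)} = A^{2}$
$K{\left(l \right)} = 5 + l$ ($K{\left(l \right)} = 6 + \left(-1 + l\right) = 5 + l$)
$y{\left(X \right)} = -7 - X^{2}$ ($y{\left(X \right)} = - (X^{2} + 7) = - (7 + X^{2}) = -7 - X^{2}$)
$\left(y{\left(K{\left(5 \right)} \right)} - 29167\right) + 10317 = \left(\left(-7 - \left(5 + 5\right)^{2}\right) - 29167\right) + 10317 = \left(\left(-7 - 10^{2}\right) - 29167\right) + 10317 = \left(\left(-7 - 100\right) - 29167\right) + 10317 = \left(-107 - 29167\right) + 10317 = -29274 + 10317 = -18957$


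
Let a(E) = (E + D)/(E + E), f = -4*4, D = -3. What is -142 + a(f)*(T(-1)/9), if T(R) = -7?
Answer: -41029/288 ≈ -142.46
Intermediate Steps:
f = -16
a(E) = (-3 + E)/(2*E) (a(E) = (E - 3)/(E + E) = (-3 + E)/((2*E)) = (-3 + E)*(1/(2*E)) = (-3 + E)/(2*E))
-142 + a(f)*(T(-1)/9) = -142 + ((1/2)*(-3 - 16)/(-16))*(-7/9) = -142 + ((1/2)*(-1/16)*(-19))*(-7*1/9) = -142 + (19/32)*(-7/9) = -142 - 133/288 = -41029/288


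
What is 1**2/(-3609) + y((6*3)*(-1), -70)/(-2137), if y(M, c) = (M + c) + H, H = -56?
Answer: 517559/7712433 ≈ 0.067107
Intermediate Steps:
y(M, c) = -56 + M + c (y(M, c) = (M + c) - 56 = -56 + M + c)
1**2/(-3609) + y((6*3)*(-1), -70)/(-2137) = 1**2/(-3609) + (-56 + (6*3)*(-1) - 70)/(-2137) = 1*(-1/3609) + (-56 + 18*(-1) - 70)*(-1/2137) = -1/3609 + (-56 - 18 - 70)*(-1/2137) = -1/3609 - 144*(-1/2137) = -1/3609 + 144/2137 = 517559/7712433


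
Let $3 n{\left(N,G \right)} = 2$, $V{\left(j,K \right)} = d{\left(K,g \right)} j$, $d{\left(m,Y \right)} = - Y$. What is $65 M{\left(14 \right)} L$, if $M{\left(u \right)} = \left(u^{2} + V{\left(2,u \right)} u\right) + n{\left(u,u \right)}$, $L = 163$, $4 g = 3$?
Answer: $\frac{5583565}{3} \approx 1.8612 \cdot 10^{6}$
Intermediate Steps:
$g = \frac{3}{4}$ ($g = \frac{1}{4} \cdot 3 = \frac{3}{4} \approx 0.75$)
$V{\left(j,K \right)} = - \frac{3 j}{4}$ ($V{\left(j,K \right)} = \left(-1\right) \frac{3}{4} j = - \frac{3 j}{4}$)
$n{\left(N,G \right)} = \frac{2}{3}$ ($n{\left(N,G \right)} = \frac{1}{3} \cdot 2 = \frac{2}{3}$)
$M{\left(u \right)} = \frac{2}{3} + u^{2} - \frac{3 u}{2}$ ($M{\left(u \right)} = \left(u^{2} + \left(- \frac{3}{4}\right) 2 u\right) + \frac{2}{3} = \left(u^{2} - \frac{3 u}{2}\right) + \frac{2}{3} = \frac{2}{3} + u^{2} - \frac{3 u}{2}$)
$65 M{\left(14 \right)} L = 65 \left(\frac{2}{3} + 14^{2} - 21\right) 163 = 65 \left(\frac{2}{3} + 196 - 21\right) 163 = 65 \cdot \frac{527}{3} \cdot 163 = \frac{34255}{3} \cdot 163 = \frac{5583565}{3}$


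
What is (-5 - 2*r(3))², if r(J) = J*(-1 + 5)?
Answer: 841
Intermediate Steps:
r(J) = 4*J (r(J) = J*4 = 4*J)
(-5 - 2*r(3))² = (-5 - 8*3)² = (-5 - 2*12)² = (-5 - 24)² = (-29)² = 841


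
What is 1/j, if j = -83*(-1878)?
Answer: 1/155874 ≈ 6.4154e-6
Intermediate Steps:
j = 155874
1/j = 1/155874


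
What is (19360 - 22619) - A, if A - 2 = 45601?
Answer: -48862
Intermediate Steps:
A = 45603 (A = 2 + 45601 = 45603)
(19360 - 22619) - A = (19360 - 22619) - 1*45603 = -3259 - 45603 = -48862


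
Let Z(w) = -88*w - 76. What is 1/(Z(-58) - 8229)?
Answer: -1/3201 ≈ -0.00031240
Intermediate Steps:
Z(w) = -76 - 88*w
1/(Z(-58) - 8229) = 1/((-76 - 88*(-58)) - 8229) = 1/((-76 + 5104) - 8229) = 1/(5028 - 8229) = 1/(-3201) = -1/3201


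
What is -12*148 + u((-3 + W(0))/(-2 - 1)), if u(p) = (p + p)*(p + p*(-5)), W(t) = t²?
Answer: -1784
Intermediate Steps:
u(p) = -8*p² (u(p) = (2*p)*(p - 5*p) = (2*p)*(-4*p) = -8*p²)
-12*148 + u((-3 + W(0))/(-2 - 1)) = -12*148 - 8*(-3 + 0²)²/(-2 - 1)² = -1776 - 8*(-3 + 0)²/9 = -1776 - 8*(-3*(-⅓))² = -1776 - 8*1² = -1776 - 8*1 = -1776 - 8 = -1784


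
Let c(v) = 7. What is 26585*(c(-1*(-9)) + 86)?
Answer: 2472405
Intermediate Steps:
26585*(c(-1*(-9)) + 86) = 26585*(7 + 86) = 26585*93 = 2472405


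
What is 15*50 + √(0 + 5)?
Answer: 750 + √5 ≈ 752.24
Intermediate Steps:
15*50 + √(0 + 5) = 750 + √5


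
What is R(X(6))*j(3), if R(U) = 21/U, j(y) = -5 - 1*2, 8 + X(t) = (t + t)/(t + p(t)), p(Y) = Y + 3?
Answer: 245/12 ≈ 20.417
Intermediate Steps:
p(Y) = 3 + Y
X(t) = -8 + 2*t/(3 + 2*t) (X(t) = -8 + (t + t)/(t + (3 + t)) = -8 + (2*t)/(3 + 2*t) = -8 + 2*t/(3 + 2*t))
j(y) = -7 (j(y) = -5 - 2 = -7)
R(X(6))*j(3) = (21/((2*(-12 - 7*6)/(3 + 2*6))))*(-7) = (21/((2*(-12 - 42)/(3 + 12))))*(-7) = (21/((2*(-54)/15)))*(-7) = (21/((2*(1/15)*(-54))))*(-7) = (21/(-36/5))*(-7) = (21*(-5/36))*(-7) = -35/12*(-7) = 245/12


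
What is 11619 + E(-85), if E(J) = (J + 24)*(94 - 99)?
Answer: 11924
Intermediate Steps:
E(J) = -120 - 5*J (E(J) = (24 + J)*(-5) = -120 - 5*J)
11619 + E(-85) = 11619 + (-120 - 5*(-85)) = 11619 + (-120 + 425) = 11619 + 305 = 11924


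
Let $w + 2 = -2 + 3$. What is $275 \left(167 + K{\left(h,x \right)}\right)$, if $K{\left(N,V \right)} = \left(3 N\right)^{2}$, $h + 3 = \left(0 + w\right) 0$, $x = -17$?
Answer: $68200$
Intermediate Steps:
$w = -1$ ($w = -2 + \left(-2 + 3\right) = -2 + 1 = -1$)
$h = -3$ ($h = -3 + \left(0 - 1\right) 0 = -3 - 0 = -3 + 0 = -3$)
$K{\left(N,V \right)} = 9 N^{2}$
$275 \left(167 + K{\left(h,x \right)}\right) = 275 \left(167 + 9 \left(-3\right)^{2}\right) = 275 \left(167 + 9 \cdot 9\right) = 275 \left(167 + 81\right) = 275 \cdot 248 = 68200$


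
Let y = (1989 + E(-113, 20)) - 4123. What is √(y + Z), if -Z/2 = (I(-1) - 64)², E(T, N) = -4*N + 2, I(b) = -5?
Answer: I*√11734 ≈ 108.32*I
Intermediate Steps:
E(T, N) = 2 - 4*N
Z = -9522 (Z = -2*(-5 - 64)² = -2*(-69)² = -2*4761 = -9522)
y = -2212 (y = (1989 + (2 - 4*20)) - 4123 = (1989 + (2 - 80)) - 4123 = (1989 - 78) - 4123 = 1911 - 4123 = -2212)
√(y + Z) = √(-2212 - 9522) = √(-11734) = I*√11734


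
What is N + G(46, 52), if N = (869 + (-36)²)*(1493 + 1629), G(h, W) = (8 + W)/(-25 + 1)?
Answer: 13518255/2 ≈ 6.7591e+6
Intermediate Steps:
G(h, W) = -⅓ - W/24 (G(h, W) = (8 + W)/(-24) = (8 + W)*(-1/24) = -⅓ - W/24)
N = 6759130 (N = (869 + 1296)*3122 = 2165*3122 = 6759130)
N + G(46, 52) = 6759130 + (-⅓ - 1/24*52) = 6759130 + (-⅓ - 13/6) = 6759130 - 5/2 = 13518255/2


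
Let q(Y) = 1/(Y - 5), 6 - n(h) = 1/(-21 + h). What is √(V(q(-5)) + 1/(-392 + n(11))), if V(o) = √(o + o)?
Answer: √(-964750 + 74459405*I*√5)/19295 ≈ 0.4715 + 0.47424*I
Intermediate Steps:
n(h) = 6 - 1/(-21 + h)
q(Y) = 1/(-5 + Y)
V(o) = √2*√o (V(o) = √(2*o) = √2*√o)
√(V(q(-5)) + 1/(-392 + n(11))) = √(√2*√(1/(-5 - 5)) + 1/(-392 + (-127 + 6*11)/(-21 + 11))) = √(√2*√(1/(-10)) + 1/(-392 + (-127 + 66)/(-10))) = √(√2*√(-⅒) + 1/(-392 - ⅒*(-61))) = √(√2*(I*√10/10) + 1/(-392 + 61/10)) = √(I*√5/5 + 1/(-3859/10)) = √(I*√5/5 - 10/3859) = √(-10/3859 + I*√5/5)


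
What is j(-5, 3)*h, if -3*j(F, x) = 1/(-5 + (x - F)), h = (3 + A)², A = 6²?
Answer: -169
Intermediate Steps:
A = 36
h = 1521 (h = (3 + 36)² = 39² = 1521)
j(F, x) = -1/(3*(-5 + x - F)) (j(F, x) = -1/(3*(-5 + (x - F))) = -1/(3*(-5 + x - F)))
j(-5, 3)*h = (1/(3*(5 - 5 - 1*3)))*1521 = (1/(3*(5 - 5 - 3)))*1521 = ((⅓)/(-3))*1521 = ((⅓)*(-⅓))*1521 = -⅑*1521 = -169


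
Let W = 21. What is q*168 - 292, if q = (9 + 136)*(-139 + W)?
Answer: -2874772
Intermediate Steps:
q = -17110 (q = (9 + 136)*(-139 + 21) = 145*(-118) = -17110)
q*168 - 292 = -17110*168 - 292 = -2874480 - 292 = -2874772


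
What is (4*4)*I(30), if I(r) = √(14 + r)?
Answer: 32*√11 ≈ 106.13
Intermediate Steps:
(4*4)*I(30) = (4*4)*√(14 + 30) = 16*√44 = 16*(2*√11) = 32*√11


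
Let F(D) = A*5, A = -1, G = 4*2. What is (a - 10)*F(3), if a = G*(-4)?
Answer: 210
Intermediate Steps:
G = 8
F(D) = -5 (F(D) = -1*5 = -5)
a = -32 (a = 8*(-4) = -32)
(a - 10)*F(3) = (-32 - 10)*(-5) = -42*(-5) = 210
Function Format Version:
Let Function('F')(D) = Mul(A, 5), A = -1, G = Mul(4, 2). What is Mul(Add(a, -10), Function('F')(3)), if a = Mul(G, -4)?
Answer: 210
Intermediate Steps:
G = 8
Function('F')(D) = -5 (Function('F')(D) = Mul(-1, 5) = -5)
a = -32 (a = Mul(8, -4) = -32)
Mul(Add(a, -10), Function('F')(3)) = Mul(Add(-32, -10), -5) = Mul(-42, -5) = 210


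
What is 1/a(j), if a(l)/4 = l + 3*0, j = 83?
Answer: 1/332 ≈ 0.0030120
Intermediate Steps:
a(l) = 4*l (a(l) = 4*(l + 3*0) = 4*(l + 0) = 4*l)
1/a(j) = 1/(4*83) = 1/332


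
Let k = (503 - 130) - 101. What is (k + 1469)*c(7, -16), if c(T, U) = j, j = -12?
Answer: -20892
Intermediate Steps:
c(T, U) = -12
k = 272 (k = 373 - 101 = 272)
(k + 1469)*c(7, -16) = (272 + 1469)*(-12) = 1741*(-12) = -20892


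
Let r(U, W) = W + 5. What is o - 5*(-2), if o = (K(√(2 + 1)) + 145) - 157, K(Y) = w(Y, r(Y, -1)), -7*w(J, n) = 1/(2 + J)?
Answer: -16/7 + √3/7 ≈ -2.0383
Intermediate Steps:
r(U, W) = 5 + W
w(J, n) = -1/(7*(2 + J))
K(Y) = -1/(14 + 7*Y)
o = -12 - 1/(14 + 7*√3) (o = (-1/(14 + 7*√(2 + 1)) + 145) - 157 = (-1/(14 + 7*√3) + 145) - 157 = (145 - 1/(14 + 7*√3)) - 157 = -12 - 1/(14 + 7*√3) ≈ -12.038)
o - 5*(-2) = (-86/7 + √3/7) - 5*(-2) = (-86/7 + √3/7) + 10 = -16/7 + √3/7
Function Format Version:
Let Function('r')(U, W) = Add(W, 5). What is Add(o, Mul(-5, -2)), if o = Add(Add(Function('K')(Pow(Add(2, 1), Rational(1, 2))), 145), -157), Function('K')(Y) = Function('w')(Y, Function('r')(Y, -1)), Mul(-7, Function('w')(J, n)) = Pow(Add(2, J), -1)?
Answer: Add(Rational(-16, 7), Mul(Rational(1, 7), Pow(3, Rational(1, 2)))) ≈ -2.0383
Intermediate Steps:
Function('r')(U, W) = Add(5, W)
Function('w')(J, n) = Mul(Rational(-1, 7), Pow(Add(2, J), -1))
Function('K')(Y) = Mul(-1, Pow(Add(14, Mul(7, Y)), -1))
o = Add(-12, Mul(-1, Pow(Add(14, Mul(7, Pow(3, Rational(1, 2)))), -1))) (o = Add(Add(Mul(-1, Pow(Add(14, Mul(7, Pow(Add(2, 1), Rational(1, 2)))), -1)), 145), -157) = Add(Add(Mul(-1, Pow(Add(14, Mul(7, Pow(3, Rational(1, 2)))), -1)), 145), -157) = Add(Add(145, Mul(-1, Pow(Add(14, Mul(7, Pow(3, Rational(1, 2)))), -1))), -157) = Add(-12, Mul(-1, Pow(Add(14, Mul(7, Pow(3, Rational(1, 2)))), -1))) ≈ -12.038)
Add(o, Mul(-5, -2)) = Add(Add(Rational(-86, 7), Mul(Rational(1, 7), Pow(3, Rational(1, 2)))), Mul(-5, -2)) = Add(Add(Rational(-86, 7), Mul(Rational(1, 7), Pow(3, Rational(1, 2)))), 10) = Add(Rational(-16, 7), Mul(Rational(1, 7), Pow(3, Rational(1, 2))))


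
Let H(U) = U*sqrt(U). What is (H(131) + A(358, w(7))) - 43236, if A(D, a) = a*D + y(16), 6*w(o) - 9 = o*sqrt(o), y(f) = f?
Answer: -42683 + 131*sqrt(131) + 1253*sqrt(7)/3 ≈ -40079.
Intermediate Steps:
w(o) = 3/2 + o**(3/2)/6 (w(o) = 3/2 + (o*sqrt(o))/6 = 3/2 + o**(3/2)/6)
H(U) = U**(3/2)
A(D, a) = 16 + D*a (A(D, a) = a*D + 16 = D*a + 16 = 16 + D*a)
(H(131) + A(358, w(7))) - 43236 = (131**(3/2) + (16 + 358*(3/2 + 7**(3/2)/6))) - 43236 = (131*sqrt(131) + (16 + 358*(3/2 + (7*sqrt(7))/6))) - 43236 = (131*sqrt(131) + (16 + 358*(3/2 + 7*sqrt(7)/6))) - 43236 = (131*sqrt(131) + (16 + (537 + 1253*sqrt(7)/3))) - 43236 = (131*sqrt(131) + (553 + 1253*sqrt(7)/3)) - 43236 = (553 + 131*sqrt(131) + 1253*sqrt(7)/3) - 43236 = -42683 + 131*sqrt(131) + 1253*sqrt(7)/3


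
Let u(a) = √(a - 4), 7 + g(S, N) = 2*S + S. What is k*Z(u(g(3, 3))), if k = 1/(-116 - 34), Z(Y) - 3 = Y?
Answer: -1/50 - I*√2/150 ≈ -0.02 - 0.0094281*I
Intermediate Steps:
g(S, N) = -7 + 3*S (g(S, N) = -7 + (2*S + S) = -7 + 3*S)
u(a) = √(-4 + a)
Z(Y) = 3 + Y
k = -1/150 (k = 1/(-150) = -1/150 ≈ -0.0066667)
k*Z(u(g(3, 3))) = -(3 + √(-4 + (-7 + 3*3)))/150 = -(3 + √(-4 + (-7 + 9)))/150 = -(3 + √(-4 + 2))/150 = -(3 + √(-2))/150 = -(3 + I*√2)/150 = -1/50 - I*√2/150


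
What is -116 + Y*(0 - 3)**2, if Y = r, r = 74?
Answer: 550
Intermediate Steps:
Y = 74
-116 + Y*(0 - 3)**2 = -116 + 74*(0 - 3)**2 = -116 + 74*(-3)**2 = -116 + 74*9 = -116 + 666 = 550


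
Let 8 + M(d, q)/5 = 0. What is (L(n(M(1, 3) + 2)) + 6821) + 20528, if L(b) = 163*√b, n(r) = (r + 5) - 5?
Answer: 27349 + 163*I*√38 ≈ 27349.0 + 1004.8*I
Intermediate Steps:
M(d, q) = -40 (M(d, q) = -40 + 5*0 = -40 + 0 = -40)
n(r) = r (n(r) = (5 + r) - 5 = r)
(L(n(M(1, 3) + 2)) + 6821) + 20528 = (163*√(-40 + 2) + 6821) + 20528 = (163*√(-38) + 6821) + 20528 = (163*(I*√38) + 6821) + 20528 = (163*I*√38 + 6821) + 20528 = (6821 + 163*I*√38) + 20528 = 27349 + 163*I*√38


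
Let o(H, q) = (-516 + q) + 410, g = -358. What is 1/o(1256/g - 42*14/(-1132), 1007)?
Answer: 1/901 ≈ 0.0011099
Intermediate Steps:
o(H, q) = -106 + q
1/o(1256/g - 42*14/(-1132), 1007) = 1/(-106 + 1007) = 1/901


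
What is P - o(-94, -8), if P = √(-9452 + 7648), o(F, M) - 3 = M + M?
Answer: 13 + 2*I*√451 ≈ 13.0 + 42.474*I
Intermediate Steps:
o(F, M) = 3 + 2*M (o(F, M) = 3 + (M + M) = 3 + 2*M)
P = 2*I*√451 (P = √(-1804) = 2*I*√451 ≈ 42.474*I)
P - o(-94, -8) = 2*I*√451 - (3 + 2*(-8)) = 2*I*√451 - (3 - 16) = 2*I*√451 - 1*(-13) = 2*I*√451 + 13 = 13 + 2*I*√451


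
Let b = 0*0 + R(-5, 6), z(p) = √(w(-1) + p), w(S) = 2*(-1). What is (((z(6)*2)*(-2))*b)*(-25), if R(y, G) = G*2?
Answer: 2400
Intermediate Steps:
w(S) = -2
R(y, G) = 2*G
z(p) = √(-2 + p)
b = 12 (b = 0*0 + 2*6 = 0 + 12 = 12)
(((z(6)*2)*(-2))*b)*(-25) = (((√(-2 + 6)*2)*(-2))*12)*(-25) = (((√4*2)*(-2))*12)*(-25) = (((2*2)*(-2))*12)*(-25) = ((4*(-2))*12)*(-25) = -8*12*(-25) = -96*(-25) = 2400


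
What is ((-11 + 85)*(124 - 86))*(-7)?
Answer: -19684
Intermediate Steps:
((-11 + 85)*(124 - 86))*(-7) = (74*38)*(-7) = 2812*(-7) = -19684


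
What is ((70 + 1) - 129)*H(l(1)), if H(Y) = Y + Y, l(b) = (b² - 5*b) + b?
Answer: 348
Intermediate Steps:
l(b) = b² - 4*b
H(Y) = 2*Y
((70 + 1) - 129)*H(l(1)) = ((70 + 1) - 129)*(2*(1*(-4 + 1))) = (71 - 129)*(2*(1*(-3))) = -116*(-3) = -58*(-6) = 348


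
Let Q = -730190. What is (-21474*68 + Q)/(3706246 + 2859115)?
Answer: -2190422/6565361 ≈ -0.33363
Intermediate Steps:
(-21474*68 + Q)/(3706246 + 2859115) = (-21474*68 - 730190)/(3706246 + 2859115) = (-1460232 - 730190)/6565361 = -2190422*1/6565361 = -2190422/6565361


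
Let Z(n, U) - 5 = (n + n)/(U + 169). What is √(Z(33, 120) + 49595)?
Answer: √14334466/17 ≈ 222.71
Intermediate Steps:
Z(n, U) = 5 + 2*n/(169 + U) (Z(n, U) = 5 + (n + n)/(U + 169) = 5 + (2*n)/(169 + U) = 5 + 2*n/(169 + U))
√(Z(33, 120) + 49595) = √((845 + 2*33 + 5*120)/(169 + 120) + 49595) = √((845 + 66 + 600)/289 + 49595) = √((1/289)*1511 + 49595) = √(1511/289 + 49595) = √(14334466/289) = √14334466/17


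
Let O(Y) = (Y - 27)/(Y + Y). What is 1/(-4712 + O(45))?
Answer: -5/23559 ≈ -0.00021223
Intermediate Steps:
O(Y) = (-27 + Y)/(2*Y) (O(Y) = (-27 + Y)/((2*Y)) = (-27 + Y)*(1/(2*Y)) = (-27 + Y)/(2*Y))
1/(-4712 + O(45)) = 1/(-4712 + (½)*(-27 + 45)/45) = 1/(-4712 + (½)*(1/45)*18) = 1/(-4712 + ⅕) = 1/(-23559/5) = -5/23559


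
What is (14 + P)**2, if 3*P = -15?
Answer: 81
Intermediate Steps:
P = -5 (P = (1/3)*(-15) = -5)
(14 + P)**2 = (14 - 5)**2 = 9**2 = 81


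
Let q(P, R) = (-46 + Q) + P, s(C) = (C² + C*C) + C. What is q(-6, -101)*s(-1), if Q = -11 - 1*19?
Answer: -82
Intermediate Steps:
Q = -30 (Q = -11 - 19 = -30)
s(C) = C + 2*C² (s(C) = (C² + C²) + C = 2*C² + C = C + 2*C²)
q(P, R) = -76 + P (q(P, R) = (-46 - 30) + P = -76 + P)
q(-6, -101)*s(-1) = (-76 - 6)*(-(1 + 2*(-1))) = -(-82)*(1 - 2) = -(-82)*(-1) = -82*1 = -82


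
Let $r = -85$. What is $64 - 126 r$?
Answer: $10774$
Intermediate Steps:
$64 - 126 r = 64 - -10710 = 64 + 10710 = 10774$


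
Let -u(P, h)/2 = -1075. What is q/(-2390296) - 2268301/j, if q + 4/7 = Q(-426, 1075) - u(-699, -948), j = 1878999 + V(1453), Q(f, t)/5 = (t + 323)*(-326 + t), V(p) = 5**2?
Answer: -1906939846751/561427943888 ≈ -3.3966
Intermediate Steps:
u(P, h) = 2150 (u(P, h) = -2*(-1075) = 2150)
V(p) = 25
Q(f, t) = 5*(-326 + t)*(323 + t) (Q(f, t) = 5*((t + 323)*(-326 + t)) = 5*((323 + t)*(-326 + t)) = 5*((-326 + t)*(323 + t)) = 5*(-326 + t)*(323 + t))
j = 1879024 (j = 1878999 + 25 = 1879024)
q = 36633516/7 (q = -4/7 + ((-526490 - 15*1075 + 5*1075**2) - 1*2150) = -4/7 + ((-526490 - 16125 + 5*1155625) - 2150) = -4/7 + ((-526490 - 16125 + 5778125) - 2150) = -4/7 + (5235510 - 2150) = -4/7 + 5233360 = 36633516/7 ≈ 5.2334e+6)
q/(-2390296) - 2268301/j = (36633516/7)/(-2390296) - 2268301/1879024 = (36633516/7)*(-1/2390296) - 2268301*1/1879024 = -9158379/4183018 - 324043/268432 = -1906939846751/561427943888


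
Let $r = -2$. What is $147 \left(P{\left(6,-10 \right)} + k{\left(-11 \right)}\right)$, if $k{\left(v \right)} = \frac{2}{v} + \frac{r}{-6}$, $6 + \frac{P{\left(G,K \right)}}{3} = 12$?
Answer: $\frac{29351}{11} \approx 2668.3$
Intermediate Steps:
$P{\left(G,K \right)} = 18$ ($P{\left(G,K \right)} = -18 + 3 \cdot 12 = -18 + 36 = 18$)
$k{\left(v \right)} = \frac{1}{3} + \frac{2}{v}$ ($k{\left(v \right)} = \frac{2}{v} - \frac{2}{-6} = \frac{2}{v} - - \frac{1}{3} = \frac{2}{v} + \frac{1}{3} = \frac{1}{3} + \frac{2}{v}$)
$147 \left(P{\left(6,-10 \right)} + k{\left(-11 \right)}\right) = 147 \left(18 + \frac{6 - 11}{3 \left(-11\right)}\right) = 147 \left(18 + \frac{1}{3} \left(- \frac{1}{11}\right) \left(-5\right)\right) = 147 \left(18 + \frac{5}{33}\right) = 147 \cdot \frac{599}{33} = \frac{29351}{11}$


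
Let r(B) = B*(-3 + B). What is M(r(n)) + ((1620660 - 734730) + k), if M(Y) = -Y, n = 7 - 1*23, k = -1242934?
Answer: -357308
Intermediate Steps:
n = -16 (n = 7 - 23 = -16)
M(r(n)) + ((1620660 - 734730) + k) = -(-16)*(-3 - 16) + ((1620660 - 734730) - 1242934) = -(-16)*(-19) + (885930 - 1242934) = -1*304 - 357004 = -304 - 357004 = -357308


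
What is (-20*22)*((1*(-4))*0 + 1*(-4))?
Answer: 1760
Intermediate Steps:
(-20*22)*((1*(-4))*0 + 1*(-4)) = -440*(-4*0 - 4) = -440*(0 - 4) = -440*(-4) = 1760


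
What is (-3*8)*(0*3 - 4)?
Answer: 96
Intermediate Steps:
(-3*8)*(0*3 - 4) = -24*(0 - 4) = -24*(-4) = 96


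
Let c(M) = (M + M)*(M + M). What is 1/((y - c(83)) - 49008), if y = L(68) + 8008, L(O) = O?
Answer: -1/68488 ≈ -1.4601e-5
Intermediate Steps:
c(M) = 4*M² (c(M) = (2*M)*(2*M) = 4*M²)
y = 8076 (y = 68 + 8008 = 8076)
1/((y - c(83)) - 49008) = 1/((8076 - 4*83²) - 49008) = 1/((8076 - 4*6889) - 49008) = 1/((8076 - 1*27556) - 49008) = 1/((8076 - 27556) - 49008) = 1/(-19480 - 49008) = 1/(-68488) = -1/68488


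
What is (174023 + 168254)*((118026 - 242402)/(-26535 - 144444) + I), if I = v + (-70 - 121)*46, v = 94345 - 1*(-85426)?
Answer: 10006457378649407/170979 ≈ 5.8524e+10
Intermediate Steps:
v = 179771 (v = 94345 + 85426 = 179771)
I = 170985 (I = 179771 + (-70 - 121)*46 = 179771 - 191*46 = 179771 - 8786 = 170985)
(174023 + 168254)*((118026 - 242402)/(-26535 - 144444) + I) = (174023 + 168254)*((118026 - 242402)/(-26535 - 144444) + 170985) = 342277*(-124376/(-170979) + 170985) = 342277*(-124376*(-1/170979) + 170985) = 342277*(124376/170979 + 170985) = 342277*(29234968691/170979) = 10006457378649407/170979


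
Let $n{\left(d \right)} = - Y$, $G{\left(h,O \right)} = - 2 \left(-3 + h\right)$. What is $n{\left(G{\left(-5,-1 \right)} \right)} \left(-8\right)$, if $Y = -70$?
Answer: $-560$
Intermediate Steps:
$G{\left(h,O \right)} = 6 - 2 h$
$n{\left(d \right)} = 70$ ($n{\left(d \right)} = \left(-1\right) \left(-70\right) = 70$)
$n{\left(G{\left(-5,-1 \right)} \right)} \left(-8\right) = 70 \left(-8\right) = -560$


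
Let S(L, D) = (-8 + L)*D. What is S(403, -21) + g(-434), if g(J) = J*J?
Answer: 180061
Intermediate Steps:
S(L, D) = D*(-8 + L)
g(J) = J**2
S(403, -21) + g(-434) = -21*(-8 + 403) + (-434)**2 = -21*395 + 188356 = -8295 + 188356 = 180061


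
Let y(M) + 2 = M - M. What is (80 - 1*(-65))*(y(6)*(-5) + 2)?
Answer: 1740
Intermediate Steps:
y(M) = -2 (y(M) = -2 + (M - M) = -2 + 0 = -2)
(80 - 1*(-65))*(y(6)*(-5) + 2) = (80 - 1*(-65))*(-2*(-5) + 2) = (80 + 65)*(10 + 2) = 145*12 = 1740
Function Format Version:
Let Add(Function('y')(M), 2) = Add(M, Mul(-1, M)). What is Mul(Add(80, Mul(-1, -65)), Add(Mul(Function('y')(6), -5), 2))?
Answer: 1740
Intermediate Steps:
Function('y')(M) = -2 (Function('y')(M) = Add(-2, Add(M, Mul(-1, M))) = Add(-2, 0) = -2)
Mul(Add(80, Mul(-1, -65)), Add(Mul(Function('y')(6), -5), 2)) = Mul(Add(80, Mul(-1, -65)), Add(Mul(-2, -5), 2)) = Mul(Add(80, 65), Add(10, 2)) = Mul(145, 12) = 1740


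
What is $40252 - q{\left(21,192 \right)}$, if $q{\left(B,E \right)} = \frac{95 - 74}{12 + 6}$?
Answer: $\frac{241505}{6} \approx 40251.0$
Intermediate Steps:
$q{\left(B,E \right)} = \frac{7}{6}$ ($q{\left(B,E \right)} = \frac{21}{18} = 21 \cdot \frac{1}{18} = \frac{7}{6}$)
$40252 - q{\left(21,192 \right)} = 40252 - \frac{7}{6} = \frac{241505}{6}$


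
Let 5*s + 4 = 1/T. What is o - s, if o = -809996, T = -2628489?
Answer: -10645317366263/13142445 ≈ -8.1000e+5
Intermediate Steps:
s = -10513957/13142445 (s = -⅘ + (⅕)/(-2628489) = -⅘ + (⅕)*(-1/2628489) = -⅘ - 1/13142445 = -10513957/13142445 ≈ -0.80000)
o - s = -809996 - 1*(-10513957/13142445) = -809996 + 10513957/13142445 = -10645317366263/13142445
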